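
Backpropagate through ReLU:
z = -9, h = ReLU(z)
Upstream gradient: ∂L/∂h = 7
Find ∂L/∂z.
∂L/∂z = 0

h = ReLU(-9) = 0
Since z < 0: ∂h/∂z = 0
∂L/∂z = ∂L/∂h · ∂h/∂z = 7 × 0 = 0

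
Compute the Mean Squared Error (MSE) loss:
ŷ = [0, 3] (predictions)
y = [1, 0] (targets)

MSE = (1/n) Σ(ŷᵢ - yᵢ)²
MSE = 5

MSE = (1/2)((0-1)² + (3-0)²) = (1/2)(1 + 9) = 5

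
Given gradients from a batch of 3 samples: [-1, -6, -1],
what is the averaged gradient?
Average gradient = -2.667

Average = (1/3)(-1 + -6 + -1) = -8/3 = -2.667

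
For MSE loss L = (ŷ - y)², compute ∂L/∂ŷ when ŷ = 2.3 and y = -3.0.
∂L/∂ŷ = 10.6

∂L/∂ŷ = 2(ŷ - y) = 2(2.3 - -3.0) = 2(5.3) = 10.6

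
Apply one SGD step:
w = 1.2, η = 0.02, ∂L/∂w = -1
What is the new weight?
w_new = 1.22

w_new = w - η·∂L/∂w = 1.2 - 0.02×(-1) = 1.2 - (-0.02) = 1.22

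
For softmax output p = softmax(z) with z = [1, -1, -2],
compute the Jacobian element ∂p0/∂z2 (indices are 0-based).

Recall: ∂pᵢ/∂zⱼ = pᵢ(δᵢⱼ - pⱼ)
∂p0/∂z2 = -0.03545

p = softmax(z) = [0.8438, 0.1142, 0.04201]
p0 = 0.8438, p2 = 0.04201

∂p0/∂z2 = -p0 × p2 = -0.8438 × 0.04201 = -0.03545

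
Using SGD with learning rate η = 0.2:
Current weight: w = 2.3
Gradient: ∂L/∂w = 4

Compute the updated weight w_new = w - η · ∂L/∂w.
w_new = 1.5

w_new = w - η·∂L/∂w = 2.3 - 0.2×(4) = 2.3 - (0.8) = 1.5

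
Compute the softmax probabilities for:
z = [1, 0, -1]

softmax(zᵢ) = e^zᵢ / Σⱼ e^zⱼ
p = [0.6652, 0.2447, 0.09]

exp(z) = [2.718, 1, 0.3679]
Sum = 4.086
p = [0.6652, 0.2447, 0.09]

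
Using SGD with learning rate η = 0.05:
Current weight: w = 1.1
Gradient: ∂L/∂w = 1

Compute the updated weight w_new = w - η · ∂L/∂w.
w_new = 1.05

w_new = w - η·∂L/∂w = 1.1 - 0.05×(1) = 1.1 - (0.05) = 1.05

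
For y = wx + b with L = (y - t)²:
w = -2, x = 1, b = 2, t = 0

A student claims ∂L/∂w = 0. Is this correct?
Correct

y = (-2)(1) + 2 = 0
∂L/∂y = 2(y - t) = 2(0 - 0) = 0
∂y/∂w = x = 1
∂L/∂w = 0 × 1 = 0

Claimed value: 0
Correct: The correct gradient is 0.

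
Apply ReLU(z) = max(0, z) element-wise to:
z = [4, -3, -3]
h = [4, 0, 0]

ReLU applied element-wise: max(0,4)=4, max(0,-3)=0, max(0,-3)=0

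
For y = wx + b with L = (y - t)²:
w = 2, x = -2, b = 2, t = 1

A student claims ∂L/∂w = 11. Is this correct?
Incorrect

y = (2)(-2) + 2 = -2
∂L/∂y = 2(y - t) = 2(-2 - 1) = -6
∂y/∂w = x = -2
∂L/∂w = -6 × -2 = 12

Claimed value: 11
Incorrect: The correct gradient is 12.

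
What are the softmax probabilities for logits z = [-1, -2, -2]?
p = [0.5761, 0.2119, 0.2119]

exp(z) = [0.3679, 0.1353, 0.1353]
Sum = 0.6386
p = [0.5761, 0.2119, 0.2119]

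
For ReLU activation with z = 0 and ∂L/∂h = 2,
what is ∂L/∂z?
∂L/∂z = 0

h = ReLU(0) = 0
At z = 0: ∂h/∂z = 0 (by convention)
∂L/∂z = ∂L/∂h · ∂h/∂z = 2 × 0 = 0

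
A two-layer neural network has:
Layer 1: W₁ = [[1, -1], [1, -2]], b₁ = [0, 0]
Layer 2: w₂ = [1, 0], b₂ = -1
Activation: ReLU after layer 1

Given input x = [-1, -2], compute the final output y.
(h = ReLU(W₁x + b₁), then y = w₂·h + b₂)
y = 0

Layer 1 pre-activation: z₁ = [1, 3]
After ReLU: h = [1, 3]
Layer 2 output: y = 1×1 + 0×3 + -1 = 0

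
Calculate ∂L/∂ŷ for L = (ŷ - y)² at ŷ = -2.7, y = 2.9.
∂L/∂ŷ = -11.2

∂L/∂ŷ = 2(ŷ - y) = 2(-2.7 - 2.9) = 2(-5.6) = -11.2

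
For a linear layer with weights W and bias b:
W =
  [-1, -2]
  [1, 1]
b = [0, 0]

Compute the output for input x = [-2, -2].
y = [6, -4]

Wx = [-1×-2 + -2×-2, 1×-2 + 1×-2]
   = [6, -4]
y = Wx + b = [6 + 0, -4 + 0] = [6, -4]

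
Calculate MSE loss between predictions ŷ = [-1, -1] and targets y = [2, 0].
MSE = 5

MSE = (1/2)((-1-2)² + (-1-0)²) = (1/2)(9 + 1) = 5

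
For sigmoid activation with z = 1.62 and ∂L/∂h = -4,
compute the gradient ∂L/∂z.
∂L/∂z = -0.5516

σ(1.62) = 0.8348
σ'(1.62) = σ(1.62)(1 - σ(1.62)) = 0.8348 × 0.1652 = 0.1379
∂L/∂z = ∂L/∂h · σ'(z) = -4 × 0.1379 = -0.5516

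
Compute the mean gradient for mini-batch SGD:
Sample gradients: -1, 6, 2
Average gradient = 2.333

Average = (1/3)(-1 + 6 + 2) = 7/3 = 2.333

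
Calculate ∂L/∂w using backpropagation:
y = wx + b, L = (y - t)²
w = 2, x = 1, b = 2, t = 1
∂L/∂w = 6

y = wx + b = (2)(1) + 2 = 4
∂L/∂y = 2(y - t) = 2(4 - 1) = 6
∂y/∂w = x = 1
∂L/∂w = ∂L/∂y · ∂y/∂w = 6 × 1 = 6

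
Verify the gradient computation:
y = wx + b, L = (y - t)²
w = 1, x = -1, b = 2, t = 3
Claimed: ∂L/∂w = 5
Incorrect

y = (1)(-1) + 2 = 1
∂L/∂y = 2(y - t) = 2(1 - 3) = -4
∂y/∂w = x = -1
∂L/∂w = -4 × -1 = 4

Claimed value: 5
Incorrect: The correct gradient is 4.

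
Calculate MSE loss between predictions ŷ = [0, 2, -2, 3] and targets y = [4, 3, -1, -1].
MSE = 8.5

MSE = (1/4)((0-4)² + (2-3)² + (-2--1)² + (3--1)²) = (1/4)(16 + 1 + 1 + 16) = 8.5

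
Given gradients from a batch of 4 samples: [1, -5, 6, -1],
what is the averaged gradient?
Average gradient = 0.25

Average = (1/4)(1 + -5 + 6 + -1) = 1/4 = 0.25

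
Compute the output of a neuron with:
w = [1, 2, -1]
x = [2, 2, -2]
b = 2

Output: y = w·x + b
y = 10

y = (1)(2) + (2)(2) + (-1)(-2) + 2 = 10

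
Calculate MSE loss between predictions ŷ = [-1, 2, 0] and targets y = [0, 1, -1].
MSE = 1

MSE = (1/3)((-1-0)² + (2-1)² + (0--1)²) = (1/3)(1 + 1 + 1) = 1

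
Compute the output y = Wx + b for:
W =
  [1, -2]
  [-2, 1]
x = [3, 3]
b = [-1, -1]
y = [-4, -4]

Wx = [1×3 + -2×3, -2×3 + 1×3]
   = [-3, -3]
y = Wx + b = [-3 + -1, -3 + -1] = [-4, -4]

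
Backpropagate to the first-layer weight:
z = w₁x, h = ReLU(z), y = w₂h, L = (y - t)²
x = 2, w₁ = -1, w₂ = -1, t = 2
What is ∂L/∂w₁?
∂L/∂w₁ = 0

Forward pass:
z = w₁x = -1×2 = -2
h = ReLU(-2) = 0
y = w₂h = -1×0 = 0

Backward pass:
∂L/∂y = 2(y - t) = 2(0 - 2) = -4
∂y/∂h = w₂ = -1
∂h/∂z = 0 (ReLU derivative)
∂z/∂w₁ = x = 2

∂L/∂w₁ = -4 × -1 × 0 × 2 = 0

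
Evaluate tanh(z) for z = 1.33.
0.8692

tanh(1.33) = (e^(1.33) - e^(-1.33))/(e^(1.33) + e^(-1.33)) = 0.8692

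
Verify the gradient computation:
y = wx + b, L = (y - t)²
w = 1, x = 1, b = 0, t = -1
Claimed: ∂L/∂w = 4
Correct

y = (1)(1) + 0 = 1
∂L/∂y = 2(y - t) = 2(1 - -1) = 4
∂y/∂w = x = 1
∂L/∂w = 4 × 1 = 4

Claimed value: 4
Correct: The correct gradient is 4.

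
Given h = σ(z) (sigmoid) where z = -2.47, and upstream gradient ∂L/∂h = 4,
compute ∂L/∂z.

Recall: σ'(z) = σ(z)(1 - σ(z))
∂L/∂z = 0.2876

σ(-2.47) = 0.07799
σ'(-2.47) = σ(-2.47)(1 - σ(-2.47)) = 0.07799 × 0.922 = 0.07191
∂L/∂z = ∂L/∂h · σ'(z) = 4 × 0.07191 = 0.2876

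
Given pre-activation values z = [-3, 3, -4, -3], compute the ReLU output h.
h = [0, 3, 0, 0]

ReLU applied element-wise: max(0,-3)=0, max(0,3)=3, max(0,-4)=0, max(0,-3)=0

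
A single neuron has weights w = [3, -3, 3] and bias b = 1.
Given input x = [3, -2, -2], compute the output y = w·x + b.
y = 10

y = (3)(3) + (-3)(-2) + (3)(-2) + 1 = 10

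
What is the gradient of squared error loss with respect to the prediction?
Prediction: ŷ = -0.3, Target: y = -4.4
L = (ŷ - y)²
∂L/∂ŷ = 8.2

∂L/∂ŷ = 2(ŷ - y) = 2(-0.3 - -4.4) = 2(4.1) = 8.2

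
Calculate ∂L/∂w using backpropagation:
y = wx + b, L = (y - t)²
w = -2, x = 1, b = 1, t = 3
∂L/∂w = -8

y = wx + b = (-2)(1) + 1 = -1
∂L/∂y = 2(y - t) = 2(-1 - 3) = -8
∂y/∂w = x = 1
∂L/∂w = ∂L/∂y · ∂y/∂w = -8 × 1 = -8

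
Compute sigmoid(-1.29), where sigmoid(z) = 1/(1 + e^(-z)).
0.2159

sigmoid(-1.29) = 1/(1 + e^(1.29)) = 1/(1 + 3.633) = 0.2159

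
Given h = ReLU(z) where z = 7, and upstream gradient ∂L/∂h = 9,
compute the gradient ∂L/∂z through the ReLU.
∂L/∂z = 9

h = ReLU(7) = 7
Since z > 0: ∂h/∂z = 1
∂L/∂z = ∂L/∂h · ∂h/∂z = 9 × 1 = 9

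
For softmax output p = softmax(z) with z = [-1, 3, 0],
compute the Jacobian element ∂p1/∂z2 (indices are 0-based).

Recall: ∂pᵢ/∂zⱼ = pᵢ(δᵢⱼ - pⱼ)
∂p1/∂z2 = -0.04364

p = softmax(z) = [0.01715, 0.9362, 0.04661]
p1 = 0.9362, p2 = 0.04661

∂p1/∂z2 = -p1 × p2 = -0.9362 × 0.04661 = -0.04364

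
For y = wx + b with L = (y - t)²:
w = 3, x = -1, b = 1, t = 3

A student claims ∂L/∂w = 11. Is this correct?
Incorrect

y = (3)(-1) + 1 = -2
∂L/∂y = 2(y - t) = 2(-2 - 3) = -10
∂y/∂w = x = -1
∂L/∂w = -10 × -1 = 10

Claimed value: 11
Incorrect: The correct gradient is 10.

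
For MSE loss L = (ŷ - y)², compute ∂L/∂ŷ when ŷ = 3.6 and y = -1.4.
∂L/∂ŷ = 10.0

∂L/∂ŷ = 2(ŷ - y) = 2(3.6 - -1.4) = 2(5.0) = 10.0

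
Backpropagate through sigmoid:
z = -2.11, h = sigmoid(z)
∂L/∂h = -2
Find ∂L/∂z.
∂L/∂z = -0.1929

σ(-2.11) = 0.1081
σ'(-2.11) = σ(-2.11)(1 - σ(-2.11)) = 0.1081 × 0.8919 = 0.09644
∂L/∂z = ∂L/∂h · σ'(z) = -2 × 0.09644 = -0.1929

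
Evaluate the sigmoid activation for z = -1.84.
0.1371

sigmoid(-1.84) = 1/(1 + e^(1.84)) = 1/(1 + 6.297) = 0.1371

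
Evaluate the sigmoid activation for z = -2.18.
0.1016

sigmoid(-2.18) = 1/(1 + e^(2.18)) = 1/(1 + 8.846) = 0.1016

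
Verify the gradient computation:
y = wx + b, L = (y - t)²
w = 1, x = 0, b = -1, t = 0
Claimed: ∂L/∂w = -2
Incorrect

y = (1)(0) + -1 = -1
∂L/∂y = 2(y - t) = 2(-1 - 0) = -2
∂y/∂w = x = 0
∂L/∂w = -2 × 0 = 0

Claimed value: -2
Incorrect: The correct gradient is 0.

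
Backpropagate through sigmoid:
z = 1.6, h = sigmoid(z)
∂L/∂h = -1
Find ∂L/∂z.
∂L/∂z = -0.1398

σ(1.6) = 0.832
σ'(1.6) = σ(1.6)(1 - σ(1.6)) = 0.832 × 0.168 = 0.1398
∂L/∂z = ∂L/∂h · σ'(z) = -1 × 0.1398 = -0.1398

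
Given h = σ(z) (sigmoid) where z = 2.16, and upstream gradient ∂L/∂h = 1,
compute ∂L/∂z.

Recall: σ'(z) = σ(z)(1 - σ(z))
∂L/∂z = 0.09271

σ(2.16) = 0.8966
σ'(2.16) = σ(2.16)(1 - σ(2.16)) = 0.8966 × 0.1034 = 0.09271
∂L/∂z = ∂L/∂h · σ'(z) = 1 × 0.09271 = 0.09271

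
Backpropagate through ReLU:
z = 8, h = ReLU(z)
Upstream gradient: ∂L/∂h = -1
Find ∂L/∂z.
∂L/∂z = -1

h = ReLU(8) = 8
Since z > 0: ∂h/∂z = 1
∂L/∂z = ∂L/∂h · ∂h/∂z = -1 × 1 = -1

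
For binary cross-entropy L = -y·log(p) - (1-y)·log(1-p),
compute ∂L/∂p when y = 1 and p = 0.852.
∂L/∂p = -1.174

∂L/∂p = -y/p + (1-y)/(1-p) = -1/0.852 + 0 = -1.174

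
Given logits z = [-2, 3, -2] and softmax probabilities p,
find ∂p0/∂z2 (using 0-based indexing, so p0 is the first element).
∂p0/∂z2 = -4.42e-05

p = softmax(z) = [0.006648, 0.9867, 0.006648]
p0 = 0.006648, p2 = 0.006648

∂p0/∂z2 = -p0 × p2 = -0.006648 × 0.006648 = -4.42e-05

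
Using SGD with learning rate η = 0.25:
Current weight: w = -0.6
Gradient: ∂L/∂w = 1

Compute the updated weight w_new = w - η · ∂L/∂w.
w_new = -0.85

w_new = w - η·∂L/∂w = -0.6 - 0.25×(1) = -0.6 - (0.25) = -0.85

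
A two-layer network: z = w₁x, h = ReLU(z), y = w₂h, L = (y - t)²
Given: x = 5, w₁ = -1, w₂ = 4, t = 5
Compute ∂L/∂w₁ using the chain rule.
∂L/∂w₁ = 0

Forward pass:
z = w₁x = -1×5 = -5
h = ReLU(-5) = 0
y = w₂h = 4×0 = 0

Backward pass:
∂L/∂y = 2(y - t) = 2(0 - 5) = -10
∂y/∂h = w₂ = 4
∂h/∂z = 0 (ReLU derivative)
∂z/∂w₁ = x = 5

∂L/∂w₁ = -10 × 4 × 0 × 5 = 0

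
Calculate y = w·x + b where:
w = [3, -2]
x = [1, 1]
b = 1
y = 2

y = (3)(1) + (-2)(1) + 1 = 2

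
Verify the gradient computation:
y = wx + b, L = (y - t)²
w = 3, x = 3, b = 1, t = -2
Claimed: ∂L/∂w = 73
Incorrect

y = (3)(3) + 1 = 10
∂L/∂y = 2(y - t) = 2(10 - -2) = 24
∂y/∂w = x = 3
∂L/∂w = 24 × 3 = 72

Claimed value: 73
Incorrect: The correct gradient is 72.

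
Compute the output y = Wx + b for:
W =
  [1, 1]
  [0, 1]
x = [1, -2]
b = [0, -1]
y = [-1, -3]

Wx = [1×1 + 1×-2, 0×1 + 1×-2]
   = [-1, -2]
y = Wx + b = [-1 + 0, -2 + -1] = [-1, -3]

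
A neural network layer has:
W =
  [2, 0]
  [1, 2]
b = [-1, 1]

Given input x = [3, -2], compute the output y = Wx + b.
y = [5, 0]

Wx = [2×3 + 0×-2, 1×3 + 2×-2]
   = [6, -1]
y = Wx + b = [6 + -1, -1 + 1] = [5, 0]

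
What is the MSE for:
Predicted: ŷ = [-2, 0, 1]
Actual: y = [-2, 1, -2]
MSE = 3.333

MSE = (1/3)((-2--2)² + (0-1)² + (1--2)²) = (1/3)(0 + 1 + 9) = 3.333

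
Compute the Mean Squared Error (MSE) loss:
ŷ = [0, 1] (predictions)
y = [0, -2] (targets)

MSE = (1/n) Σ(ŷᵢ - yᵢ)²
MSE = 4.5

MSE = (1/2)((0-0)² + (1--2)²) = (1/2)(0 + 9) = 4.5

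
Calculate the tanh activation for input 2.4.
0.9837

tanh(2.4) = (e^(2.4) - e^(-2.4))/(e^(2.4) + e^(-2.4)) = 0.9837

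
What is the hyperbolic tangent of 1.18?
0.8275

tanh(1.18) = (e^(1.18) - e^(-1.18))/(e^(1.18) + e^(-1.18)) = 0.8275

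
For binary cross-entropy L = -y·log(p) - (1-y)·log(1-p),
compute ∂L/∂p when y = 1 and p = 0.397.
∂L/∂p = -2.519

∂L/∂p = -y/p + (1-y)/(1-p) = -1/0.397 + 0 = -2.519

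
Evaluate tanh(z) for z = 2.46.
0.9855

tanh(2.46) = (e^(2.46) - e^(-2.46))/(e^(2.46) + e^(-2.46)) = 0.9855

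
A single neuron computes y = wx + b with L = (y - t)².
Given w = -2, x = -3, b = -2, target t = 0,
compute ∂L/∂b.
∂L/∂b = 8

y = wx + b = (-2)(-3) + -2 = 4
∂L/∂y = 2(y - t) = 2(4 - 0) = 8
∂y/∂b = 1
∂L/∂b = ∂L/∂y · ∂y/∂b = 8 × 1 = 8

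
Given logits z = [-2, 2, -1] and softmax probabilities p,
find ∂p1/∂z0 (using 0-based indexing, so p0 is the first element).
∂p1/∂z0 = -0.01605

p = softmax(z) = [0.01715, 0.9362, 0.04661]
p1 = 0.9362, p0 = 0.01715

∂p1/∂z0 = -p1 × p0 = -0.9362 × 0.01715 = -0.01605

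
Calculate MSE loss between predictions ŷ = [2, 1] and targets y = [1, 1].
MSE = 0.5

MSE = (1/2)((2-1)² + (1-1)²) = (1/2)(1 + 0) = 0.5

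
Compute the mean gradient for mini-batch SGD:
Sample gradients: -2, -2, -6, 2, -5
Average gradient = -2.6

Average = (1/5)(-2 + -2 + -6 + 2 + -5) = -13/5 = -2.6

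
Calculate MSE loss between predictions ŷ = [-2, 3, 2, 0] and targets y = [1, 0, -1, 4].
MSE = 10.75

MSE = (1/4)((-2-1)² + (3-0)² + (2--1)² + (0-4)²) = (1/4)(9 + 9 + 9 + 16) = 10.75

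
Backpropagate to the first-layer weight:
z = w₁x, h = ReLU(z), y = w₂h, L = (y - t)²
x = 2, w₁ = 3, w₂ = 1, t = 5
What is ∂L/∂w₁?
∂L/∂w₁ = 4

Forward pass:
z = w₁x = 3×2 = 6
h = ReLU(6) = 6
y = w₂h = 1×6 = 6

Backward pass:
∂L/∂y = 2(y - t) = 2(6 - 5) = 2
∂y/∂h = w₂ = 1
∂h/∂z = 1 (ReLU derivative)
∂z/∂w₁ = x = 2

∂L/∂w₁ = 2 × 1 × 1 × 2 = 4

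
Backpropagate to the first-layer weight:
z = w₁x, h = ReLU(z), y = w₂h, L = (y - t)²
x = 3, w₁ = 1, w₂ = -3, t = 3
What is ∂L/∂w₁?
∂L/∂w₁ = 216

Forward pass:
z = w₁x = 1×3 = 3
h = ReLU(3) = 3
y = w₂h = -3×3 = -9

Backward pass:
∂L/∂y = 2(y - t) = 2(-9 - 3) = -24
∂y/∂h = w₂ = -3
∂h/∂z = 1 (ReLU derivative)
∂z/∂w₁ = x = 3

∂L/∂w₁ = -24 × -3 × 1 × 3 = 216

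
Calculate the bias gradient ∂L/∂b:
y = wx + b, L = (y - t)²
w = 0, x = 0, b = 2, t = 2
∂L/∂b = 0

y = wx + b = (0)(0) + 2 = 2
∂L/∂y = 2(y - t) = 2(2 - 2) = 0
∂y/∂b = 1
∂L/∂b = ∂L/∂y · ∂y/∂b = 0 × 1 = 0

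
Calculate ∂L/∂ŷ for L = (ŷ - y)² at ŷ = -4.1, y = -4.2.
∂L/∂ŷ = 0.2

∂L/∂ŷ = 2(ŷ - y) = 2(-4.1 - -4.2) = 2(0.1) = 0.2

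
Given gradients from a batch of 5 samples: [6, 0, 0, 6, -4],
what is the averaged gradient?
Average gradient = 1.6

Average = (1/5)(6 + 0 + 0 + 6 + -4) = 8/5 = 1.6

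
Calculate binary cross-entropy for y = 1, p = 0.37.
L = 0.9943

L = -1·log(0.37) - 0·log(0.63) = -log(0.37) = 0.9943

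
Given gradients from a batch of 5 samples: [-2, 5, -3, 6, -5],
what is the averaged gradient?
Average gradient = 0.2

Average = (1/5)(-2 + 5 + -3 + 6 + -5) = 1/5 = 0.2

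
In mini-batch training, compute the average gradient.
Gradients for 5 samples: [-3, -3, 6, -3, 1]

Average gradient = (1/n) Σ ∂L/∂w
Average gradient = -0.4

Average = (1/5)(-3 + -3 + 6 + -3 + 1) = -2/5 = -0.4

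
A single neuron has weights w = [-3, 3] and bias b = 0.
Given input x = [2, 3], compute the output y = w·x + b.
y = 3

y = (-3)(2) + (3)(3) + 0 = 3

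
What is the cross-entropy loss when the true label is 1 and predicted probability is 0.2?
L = 1.609

L = -1·log(0.2) - 0·log(0.8) = -log(0.2) = 1.609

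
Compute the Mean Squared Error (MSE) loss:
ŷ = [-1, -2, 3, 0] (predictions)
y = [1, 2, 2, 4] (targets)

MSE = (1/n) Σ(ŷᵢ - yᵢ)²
MSE = 9.25

MSE = (1/4)((-1-1)² + (-2-2)² + (3-2)² + (0-4)²) = (1/4)(4 + 16 + 1 + 16) = 9.25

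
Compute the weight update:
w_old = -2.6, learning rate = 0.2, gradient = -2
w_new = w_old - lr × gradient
w_new = -2.2

w_new = w - η·∂L/∂w = -2.6 - 0.2×(-2) = -2.6 - (-0.4) = -2.2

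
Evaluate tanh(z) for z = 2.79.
0.9925

tanh(2.79) = (e^(2.79) - e^(-2.79))/(e^(2.79) + e^(-2.79)) = 0.9925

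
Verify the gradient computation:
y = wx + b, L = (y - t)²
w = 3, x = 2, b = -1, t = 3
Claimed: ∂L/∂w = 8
Correct

y = (3)(2) + -1 = 5
∂L/∂y = 2(y - t) = 2(5 - 3) = 4
∂y/∂w = x = 2
∂L/∂w = 4 × 2 = 8

Claimed value: 8
Correct: The correct gradient is 8.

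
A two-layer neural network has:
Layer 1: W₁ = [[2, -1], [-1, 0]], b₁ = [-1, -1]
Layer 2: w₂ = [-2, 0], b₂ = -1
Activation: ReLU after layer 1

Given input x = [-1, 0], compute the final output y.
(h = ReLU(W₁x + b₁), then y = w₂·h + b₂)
y = -1

Layer 1 pre-activation: z₁ = [-3, 0]
After ReLU: h = [0, 0]
Layer 2 output: y = -2×0 + 0×0 + -1 = -1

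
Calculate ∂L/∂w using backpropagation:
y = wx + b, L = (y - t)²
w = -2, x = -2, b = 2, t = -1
∂L/∂w = -28

y = wx + b = (-2)(-2) + 2 = 6
∂L/∂y = 2(y - t) = 2(6 - -1) = 14
∂y/∂w = x = -2
∂L/∂w = ∂L/∂y · ∂y/∂w = 14 × -2 = -28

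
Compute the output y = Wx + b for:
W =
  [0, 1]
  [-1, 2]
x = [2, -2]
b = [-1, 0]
y = [-3, -6]

Wx = [0×2 + 1×-2, -1×2 + 2×-2]
   = [-2, -6]
y = Wx + b = [-2 + -1, -6 + 0] = [-3, -6]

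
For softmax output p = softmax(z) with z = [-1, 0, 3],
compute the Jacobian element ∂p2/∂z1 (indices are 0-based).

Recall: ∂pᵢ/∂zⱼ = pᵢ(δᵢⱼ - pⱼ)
∂p2/∂z1 = -0.04364

p = softmax(z) = [0.01715, 0.04661, 0.9362]
p2 = 0.9362, p1 = 0.04661

∂p2/∂z1 = -p2 × p1 = -0.9362 × 0.04661 = -0.04364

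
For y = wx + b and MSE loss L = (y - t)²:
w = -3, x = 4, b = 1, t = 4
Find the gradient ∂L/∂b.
∂L/∂b = -30

y = wx + b = (-3)(4) + 1 = -11
∂L/∂y = 2(y - t) = 2(-11 - 4) = -30
∂y/∂b = 1
∂L/∂b = ∂L/∂y · ∂y/∂b = -30 × 1 = -30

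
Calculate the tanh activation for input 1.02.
0.7699

tanh(1.02) = (e^(1.02) - e^(-1.02))/(e^(1.02) + e^(-1.02)) = 0.7699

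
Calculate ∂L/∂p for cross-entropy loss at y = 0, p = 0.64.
∂L/∂p = 2.778

∂L/∂p = -y/p + (1-y)/(1-p) = 0 + 1/0.36 = 2.778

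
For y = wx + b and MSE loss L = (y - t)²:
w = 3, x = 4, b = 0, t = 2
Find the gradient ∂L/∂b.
∂L/∂b = 20

y = wx + b = (3)(4) + 0 = 12
∂L/∂y = 2(y - t) = 2(12 - 2) = 20
∂y/∂b = 1
∂L/∂b = ∂L/∂y · ∂y/∂b = 20 × 1 = 20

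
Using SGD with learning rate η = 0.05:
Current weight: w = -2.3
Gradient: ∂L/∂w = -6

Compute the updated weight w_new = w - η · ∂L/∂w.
w_new = -2

w_new = w - η·∂L/∂w = -2.3 - 0.05×(-6) = -2.3 - (-0.3) = -2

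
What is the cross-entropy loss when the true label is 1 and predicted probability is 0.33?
L = 1.109

L = -1·log(0.33) - 0·log(0.67) = -log(0.33) = 1.109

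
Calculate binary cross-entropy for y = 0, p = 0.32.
L = 0.3857

L = -0·log(0.32) - 1·log(0.68) = -log(0.68) = 0.3857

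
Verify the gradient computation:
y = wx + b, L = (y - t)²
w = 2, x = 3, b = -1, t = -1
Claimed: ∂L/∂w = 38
Incorrect

y = (2)(3) + -1 = 5
∂L/∂y = 2(y - t) = 2(5 - -1) = 12
∂y/∂w = x = 3
∂L/∂w = 12 × 3 = 36

Claimed value: 38
Incorrect: The correct gradient is 36.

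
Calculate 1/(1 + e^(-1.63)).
0.8362

sigmoid(1.63) = 1/(1 + e^(-1.63)) = 1/(1 + 0.1959) = 0.8362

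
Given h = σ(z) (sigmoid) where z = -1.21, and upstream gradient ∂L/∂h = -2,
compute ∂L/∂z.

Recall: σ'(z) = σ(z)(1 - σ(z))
∂L/∂z = -0.3539

σ(-1.21) = 0.2297
σ'(-1.21) = σ(-1.21)(1 - σ(-1.21)) = 0.2297 × 0.7703 = 0.1769
∂L/∂z = ∂L/∂h · σ'(z) = -2 × 0.1769 = -0.3539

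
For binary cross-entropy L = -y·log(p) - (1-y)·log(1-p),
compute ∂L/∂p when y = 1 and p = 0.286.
∂L/∂p = -3.497

∂L/∂p = -y/p + (1-y)/(1-p) = -1/0.286 + 0 = -3.497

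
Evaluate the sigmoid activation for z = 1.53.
0.822

sigmoid(1.53) = 1/(1 + e^(-1.53)) = 1/(1 + 0.2165) = 0.822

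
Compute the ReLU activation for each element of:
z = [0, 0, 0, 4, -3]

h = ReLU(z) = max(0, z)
h = [0, 0, 0, 4, 0]

ReLU applied element-wise: max(0,0)=0, max(0,0)=0, max(0,0)=0, max(0,4)=4, max(0,-3)=0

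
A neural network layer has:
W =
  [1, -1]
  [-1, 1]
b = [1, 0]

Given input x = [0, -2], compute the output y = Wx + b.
y = [3, -2]

Wx = [1×0 + -1×-2, -1×0 + 1×-2]
   = [2, -2]
y = Wx + b = [2 + 1, -2 + 0] = [3, -2]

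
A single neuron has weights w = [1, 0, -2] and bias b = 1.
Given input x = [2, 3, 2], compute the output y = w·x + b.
y = -1

y = (1)(2) + (0)(3) + (-2)(2) + 1 = -1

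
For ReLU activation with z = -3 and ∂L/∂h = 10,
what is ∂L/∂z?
∂L/∂z = 0

h = ReLU(-3) = 0
Since z < 0: ∂h/∂z = 0
∂L/∂z = ∂L/∂h · ∂h/∂z = 10 × 0 = 0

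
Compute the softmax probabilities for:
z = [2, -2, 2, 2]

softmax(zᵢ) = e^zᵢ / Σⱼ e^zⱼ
p = [0.3313, 0.0061, 0.3313, 0.3313]

exp(z) = [7.389, 0.1353, 7.389, 7.389]
Sum = 22.3
p = [0.3313, 0.0061, 0.3313, 0.3313]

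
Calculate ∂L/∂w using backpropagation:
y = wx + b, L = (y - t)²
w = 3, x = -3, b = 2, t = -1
∂L/∂w = 36

y = wx + b = (3)(-3) + 2 = -7
∂L/∂y = 2(y - t) = 2(-7 - -1) = -12
∂y/∂w = x = -3
∂L/∂w = ∂L/∂y · ∂y/∂w = -12 × -3 = 36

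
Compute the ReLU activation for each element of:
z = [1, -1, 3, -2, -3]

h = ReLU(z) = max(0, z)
h = [1, 0, 3, 0, 0]

ReLU applied element-wise: max(0,1)=1, max(0,-1)=0, max(0,3)=3, max(0,-2)=0, max(0,-3)=0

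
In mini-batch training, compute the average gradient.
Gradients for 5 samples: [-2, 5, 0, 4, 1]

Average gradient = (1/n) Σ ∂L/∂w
Average gradient = 1.6

Average = (1/5)(-2 + 5 + 0 + 4 + 1) = 8/5 = 1.6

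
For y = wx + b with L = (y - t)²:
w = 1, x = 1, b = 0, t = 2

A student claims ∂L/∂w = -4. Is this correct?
Incorrect

y = (1)(1) + 0 = 1
∂L/∂y = 2(y - t) = 2(1 - 2) = -2
∂y/∂w = x = 1
∂L/∂w = -2 × 1 = -2

Claimed value: -4
Incorrect: The correct gradient is -2.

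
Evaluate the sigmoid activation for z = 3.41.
0.968

sigmoid(3.41) = 1/(1 + e^(-3.41)) = 1/(1 + 0.03304) = 0.968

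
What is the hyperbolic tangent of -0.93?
-0.7306

tanh(-0.93) = (e^(-0.93) - e^(0.93))/(e^(-0.93) + e^(0.93)) = -0.7306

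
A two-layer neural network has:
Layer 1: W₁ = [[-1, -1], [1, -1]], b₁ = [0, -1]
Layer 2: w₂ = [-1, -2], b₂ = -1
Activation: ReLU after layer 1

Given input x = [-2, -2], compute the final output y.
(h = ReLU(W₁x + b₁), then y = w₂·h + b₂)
y = -5

Layer 1 pre-activation: z₁ = [4, -1]
After ReLU: h = [4, 0]
Layer 2 output: y = -1×4 + -2×0 + -1 = -5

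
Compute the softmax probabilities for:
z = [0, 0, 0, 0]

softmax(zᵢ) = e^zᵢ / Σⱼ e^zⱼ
p = [0.25, 0.25, 0.25, 0.25]

exp(z) = [1, 1, 1, 1]
Sum = 4
p = [0.25, 0.25, 0.25, 0.25]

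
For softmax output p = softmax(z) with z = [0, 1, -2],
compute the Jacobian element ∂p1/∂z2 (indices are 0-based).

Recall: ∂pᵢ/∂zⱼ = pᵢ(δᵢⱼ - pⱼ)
∂p1/∂z2 = -0.02477

p = softmax(z) = [0.2595, 0.7054, 0.03512]
p1 = 0.7054, p2 = 0.03512

∂p1/∂z2 = -p1 × p2 = -0.7054 × 0.03512 = -0.02477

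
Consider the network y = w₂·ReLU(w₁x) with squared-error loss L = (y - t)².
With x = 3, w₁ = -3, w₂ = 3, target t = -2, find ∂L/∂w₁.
∂L/∂w₁ = 0

Forward pass:
z = w₁x = -3×3 = -9
h = ReLU(-9) = 0
y = w₂h = 3×0 = 0

Backward pass:
∂L/∂y = 2(y - t) = 2(0 - -2) = 4
∂y/∂h = w₂ = 3
∂h/∂z = 0 (ReLU derivative)
∂z/∂w₁ = x = 3

∂L/∂w₁ = 4 × 3 × 0 × 3 = 0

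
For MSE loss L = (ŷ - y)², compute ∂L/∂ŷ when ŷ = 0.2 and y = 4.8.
∂L/∂ŷ = -9.2

∂L/∂ŷ = 2(ŷ - y) = 2(0.2 - 4.8) = 2(-4.6) = -9.2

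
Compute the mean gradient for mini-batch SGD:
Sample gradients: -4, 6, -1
Average gradient = 0.3333

Average = (1/3)(-4 + 6 + -1) = 1/3 = 0.3333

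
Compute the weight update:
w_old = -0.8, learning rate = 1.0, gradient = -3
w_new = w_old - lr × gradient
w_new = 2.2

w_new = w - η·∂L/∂w = -0.8 - 1.0×(-3) = -0.8 - (-3) = 2.2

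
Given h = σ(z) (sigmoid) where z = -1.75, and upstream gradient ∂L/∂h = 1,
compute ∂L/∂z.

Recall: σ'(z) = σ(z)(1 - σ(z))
∂L/∂z = 0.1261

σ(-1.75) = 0.148
σ'(-1.75) = σ(-1.75)(1 - σ(-1.75)) = 0.148 × 0.852 = 0.1261
∂L/∂z = ∂L/∂h · σ'(z) = 1 × 0.1261 = 0.1261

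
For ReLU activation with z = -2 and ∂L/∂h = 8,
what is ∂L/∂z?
∂L/∂z = 0

h = ReLU(-2) = 0
Since z < 0: ∂h/∂z = 0
∂L/∂z = ∂L/∂h · ∂h/∂z = 8 × 0 = 0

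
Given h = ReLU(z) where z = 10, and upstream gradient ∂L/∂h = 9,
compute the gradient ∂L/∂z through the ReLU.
∂L/∂z = 9

h = ReLU(10) = 10
Since z > 0: ∂h/∂z = 1
∂L/∂z = ∂L/∂h · ∂h/∂z = 9 × 1 = 9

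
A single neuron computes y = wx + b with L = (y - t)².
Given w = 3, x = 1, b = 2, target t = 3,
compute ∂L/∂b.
∂L/∂b = 4

y = wx + b = (3)(1) + 2 = 5
∂L/∂y = 2(y - t) = 2(5 - 3) = 4
∂y/∂b = 1
∂L/∂b = ∂L/∂y · ∂y/∂b = 4 × 1 = 4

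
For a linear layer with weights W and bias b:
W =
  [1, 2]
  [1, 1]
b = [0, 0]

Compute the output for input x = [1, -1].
y = [-1, 0]

Wx = [1×1 + 2×-1, 1×1 + 1×-1]
   = [-1, 0]
y = Wx + b = [-1 + 0, 0 + 0] = [-1, 0]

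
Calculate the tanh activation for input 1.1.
0.8005

tanh(1.1) = (e^(1.1) - e^(-1.1))/(e^(1.1) + e^(-1.1)) = 0.8005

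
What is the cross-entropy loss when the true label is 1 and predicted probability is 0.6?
L = 0.5108

L = -1·log(0.6) - 0·log(0.4) = -log(0.6) = 0.5108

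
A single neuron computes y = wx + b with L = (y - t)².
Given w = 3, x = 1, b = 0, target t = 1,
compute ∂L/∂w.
∂L/∂w = 4

y = wx + b = (3)(1) + 0 = 3
∂L/∂y = 2(y - t) = 2(3 - 1) = 4
∂y/∂w = x = 1
∂L/∂w = ∂L/∂y · ∂y/∂w = 4 × 1 = 4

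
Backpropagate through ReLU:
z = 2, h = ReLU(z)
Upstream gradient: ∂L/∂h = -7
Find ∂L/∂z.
∂L/∂z = -7

h = ReLU(2) = 2
Since z > 0: ∂h/∂z = 1
∂L/∂z = ∂L/∂h · ∂h/∂z = -7 × 1 = -7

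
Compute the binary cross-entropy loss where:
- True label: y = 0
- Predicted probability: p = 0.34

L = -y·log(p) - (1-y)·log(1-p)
L = 0.4155

L = -0·log(0.34) - 1·log(0.66) = -log(0.66) = 0.4155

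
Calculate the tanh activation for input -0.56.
-0.508

tanh(-0.56) = (e^(-0.56) - e^(0.56))/(e^(-0.56) + e^(0.56)) = -0.508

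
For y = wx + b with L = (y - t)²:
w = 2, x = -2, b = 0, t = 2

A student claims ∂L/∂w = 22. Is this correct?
Incorrect

y = (2)(-2) + 0 = -4
∂L/∂y = 2(y - t) = 2(-4 - 2) = -12
∂y/∂w = x = -2
∂L/∂w = -12 × -2 = 24

Claimed value: 22
Incorrect: The correct gradient is 24.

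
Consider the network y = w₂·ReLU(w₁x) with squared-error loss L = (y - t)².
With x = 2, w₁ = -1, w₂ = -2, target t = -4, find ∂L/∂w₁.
∂L/∂w₁ = 0

Forward pass:
z = w₁x = -1×2 = -2
h = ReLU(-2) = 0
y = w₂h = -2×0 = 0

Backward pass:
∂L/∂y = 2(y - t) = 2(0 - -4) = 8
∂y/∂h = w₂ = -2
∂h/∂z = 0 (ReLU derivative)
∂z/∂w₁ = x = 2

∂L/∂w₁ = 8 × -2 × 0 × 2 = 0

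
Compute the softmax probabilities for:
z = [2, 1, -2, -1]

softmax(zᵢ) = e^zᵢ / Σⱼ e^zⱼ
p = [0.6964, 0.2562, 0.0128, 0.0347]

exp(z) = [7.389, 2.718, 0.1353, 0.3679]
Sum = 10.61
p = [0.6964, 0.2562, 0.0128, 0.0347]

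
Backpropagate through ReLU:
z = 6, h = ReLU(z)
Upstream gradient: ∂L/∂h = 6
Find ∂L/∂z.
∂L/∂z = 6

h = ReLU(6) = 6
Since z > 0: ∂h/∂z = 1
∂L/∂z = ∂L/∂h · ∂h/∂z = 6 × 1 = 6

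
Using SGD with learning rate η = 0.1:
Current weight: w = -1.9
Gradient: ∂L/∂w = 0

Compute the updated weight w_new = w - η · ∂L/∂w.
w_new = -1.9

w_new = w - η·∂L/∂w = -1.9 - 0.1×(0) = -1.9 - (0) = -1.9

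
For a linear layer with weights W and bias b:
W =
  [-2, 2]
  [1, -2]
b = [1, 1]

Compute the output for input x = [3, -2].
y = [-9, 8]

Wx = [-2×3 + 2×-2, 1×3 + -2×-2]
   = [-10, 7]
y = Wx + b = [-10 + 1, 7 + 1] = [-9, 8]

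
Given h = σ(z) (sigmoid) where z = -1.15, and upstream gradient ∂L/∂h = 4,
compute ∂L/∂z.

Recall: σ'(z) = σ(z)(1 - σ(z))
∂L/∂z = 0.7306

σ(-1.15) = 0.2405
σ'(-1.15) = σ(-1.15)(1 - σ(-1.15)) = 0.2405 × 0.7595 = 0.1827
∂L/∂z = ∂L/∂h · σ'(z) = 4 × 0.1827 = 0.7306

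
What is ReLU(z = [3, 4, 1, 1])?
h = [3, 4, 1, 1]

ReLU applied element-wise: max(0,3)=3, max(0,4)=4, max(0,1)=1, max(0,1)=1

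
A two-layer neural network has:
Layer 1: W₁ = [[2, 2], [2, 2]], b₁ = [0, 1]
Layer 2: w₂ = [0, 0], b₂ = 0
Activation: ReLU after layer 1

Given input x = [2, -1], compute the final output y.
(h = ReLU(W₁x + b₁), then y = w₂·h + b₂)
y = 0

Layer 1 pre-activation: z₁ = [2, 3]
After ReLU: h = [2, 3]
Layer 2 output: y = 0×2 + 0×3 + 0 = 0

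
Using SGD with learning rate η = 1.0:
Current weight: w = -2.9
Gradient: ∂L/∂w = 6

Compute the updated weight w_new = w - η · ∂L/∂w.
w_new = -8.9

w_new = w - η·∂L/∂w = -2.9 - 1.0×(6) = -2.9 - (6) = -8.9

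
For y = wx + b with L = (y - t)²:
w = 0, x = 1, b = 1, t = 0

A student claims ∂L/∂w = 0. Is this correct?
Incorrect

y = (0)(1) + 1 = 1
∂L/∂y = 2(y - t) = 2(1 - 0) = 2
∂y/∂w = x = 1
∂L/∂w = 2 × 1 = 2

Claimed value: 0
Incorrect: The correct gradient is 2.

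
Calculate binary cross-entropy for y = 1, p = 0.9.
L = 0.1054

L = -1·log(0.9) - 0·log(0.1) = -log(0.9) = 0.1054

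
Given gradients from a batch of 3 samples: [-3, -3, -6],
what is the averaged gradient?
Average gradient = -4

Average = (1/3)(-3 + -3 + -6) = -12/3 = -4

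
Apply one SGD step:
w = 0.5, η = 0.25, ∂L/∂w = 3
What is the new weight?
w_new = -0.25

w_new = w - η·∂L/∂w = 0.5 - 0.25×(3) = 0.5 - (0.75) = -0.25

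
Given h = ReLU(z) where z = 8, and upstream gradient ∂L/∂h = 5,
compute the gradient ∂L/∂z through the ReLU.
∂L/∂z = 5

h = ReLU(8) = 8
Since z > 0: ∂h/∂z = 1
∂L/∂z = ∂L/∂h · ∂h/∂z = 5 × 1 = 5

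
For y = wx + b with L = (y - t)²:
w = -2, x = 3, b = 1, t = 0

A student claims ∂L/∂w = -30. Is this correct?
Correct

y = (-2)(3) + 1 = -5
∂L/∂y = 2(y - t) = 2(-5 - 0) = -10
∂y/∂w = x = 3
∂L/∂w = -10 × 3 = -30

Claimed value: -30
Correct: The correct gradient is -30.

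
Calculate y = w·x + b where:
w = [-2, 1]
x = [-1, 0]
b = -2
y = 0

y = (-2)(-1) + (1)(0) + -2 = 0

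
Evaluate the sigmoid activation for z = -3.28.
0.03626

sigmoid(-3.28) = 1/(1 + e^(3.28)) = 1/(1 + 26.58) = 0.03626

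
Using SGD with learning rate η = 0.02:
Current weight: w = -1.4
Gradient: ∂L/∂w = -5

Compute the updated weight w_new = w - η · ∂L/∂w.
w_new = -1.3

w_new = w - η·∂L/∂w = -1.4 - 0.02×(-5) = -1.4 - (-0.1) = -1.3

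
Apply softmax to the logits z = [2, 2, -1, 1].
p = [0.4136, 0.4136, 0.0206, 0.1522]

exp(z) = [7.389, 7.389, 0.3679, 2.718]
Sum = 17.86
p = [0.4136, 0.4136, 0.0206, 0.1522]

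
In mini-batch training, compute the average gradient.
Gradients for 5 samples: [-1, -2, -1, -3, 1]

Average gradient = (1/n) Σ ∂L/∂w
Average gradient = -1.2

Average = (1/5)(-1 + -2 + -1 + -3 + 1) = -6/5 = -1.2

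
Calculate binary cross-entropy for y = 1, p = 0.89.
L = 0.1165

L = -1·log(0.89) - 0·log(0.11) = -log(0.89) = 0.1165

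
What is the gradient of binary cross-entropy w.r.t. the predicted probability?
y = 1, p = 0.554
∂L/∂p = -1.805

∂L/∂p = -y/p + (1-y)/(1-p) = -1/0.554 + 0 = -1.805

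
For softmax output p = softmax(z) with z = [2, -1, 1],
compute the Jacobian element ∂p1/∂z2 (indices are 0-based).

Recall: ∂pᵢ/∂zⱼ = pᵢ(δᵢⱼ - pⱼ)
∂p1/∂z2 = -0.009113

p = softmax(z) = [0.7054, 0.03512, 0.2595]
p1 = 0.03512, p2 = 0.2595

∂p1/∂z2 = -p1 × p2 = -0.03512 × 0.2595 = -0.009113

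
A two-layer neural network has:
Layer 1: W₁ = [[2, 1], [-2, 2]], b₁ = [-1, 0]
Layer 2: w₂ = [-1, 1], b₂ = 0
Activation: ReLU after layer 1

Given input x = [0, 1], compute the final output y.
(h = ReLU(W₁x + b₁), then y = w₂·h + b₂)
y = 2

Layer 1 pre-activation: z₁ = [0, 2]
After ReLU: h = [0, 2]
Layer 2 output: y = -1×0 + 1×2 + 0 = 2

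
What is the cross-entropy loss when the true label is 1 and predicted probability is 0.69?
L = 0.3711

L = -1·log(0.69) - 0·log(0.31) = -log(0.69) = 0.3711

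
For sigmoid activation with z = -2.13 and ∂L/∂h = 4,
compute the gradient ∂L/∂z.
∂L/∂z = 0.3797

σ(-2.13) = 0.1062
σ'(-2.13) = σ(-2.13)(1 - σ(-2.13)) = 0.1062 × 0.8938 = 0.09493
∂L/∂z = ∂L/∂h · σ'(z) = 4 × 0.09493 = 0.3797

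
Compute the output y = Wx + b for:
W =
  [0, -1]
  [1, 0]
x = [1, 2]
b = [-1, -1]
y = [-3, 0]

Wx = [0×1 + -1×2, 1×1 + 0×2]
   = [-2, 1]
y = Wx + b = [-2 + -1, 1 + -1] = [-3, 0]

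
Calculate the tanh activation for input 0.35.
0.3364

tanh(0.35) = (e^(0.35) - e^(-0.35))/(e^(0.35) + e^(-0.35)) = 0.3364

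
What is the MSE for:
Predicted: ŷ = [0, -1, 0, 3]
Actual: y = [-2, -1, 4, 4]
MSE = 5.25

MSE = (1/4)((0--2)² + (-1--1)² + (0-4)² + (3-4)²) = (1/4)(4 + 0 + 16 + 1) = 5.25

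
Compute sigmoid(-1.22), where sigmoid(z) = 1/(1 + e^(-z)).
0.2279

sigmoid(-1.22) = 1/(1 + e^(1.22)) = 1/(1 + 3.387) = 0.2279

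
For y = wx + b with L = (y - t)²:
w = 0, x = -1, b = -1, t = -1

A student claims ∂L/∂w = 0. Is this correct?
Correct

y = (0)(-1) + -1 = -1
∂L/∂y = 2(y - t) = 2(-1 - -1) = 0
∂y/∂w = x = -1
∂L/∂w = 0 × -1 = 0

Claimed value: 0
Correct: The correct gradient is 0.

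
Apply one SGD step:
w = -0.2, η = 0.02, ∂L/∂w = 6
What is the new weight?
w_new = -0.32

w_new = w - η·∂L/∂w = -0.2 - 0.02×(6) = -0.2 - (0.12) = -0.32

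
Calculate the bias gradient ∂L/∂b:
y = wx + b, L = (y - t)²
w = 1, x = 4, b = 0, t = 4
∂L/∂b = 0

y = wx + b = (1)(4) + 0 = 4
∂L/∂y = 2(y - t) = 2(4 - 4) = 0
∂y/∂b = 1
∂L/∂b = ∂L/∂y · ∂y/∂b = 0 × 1 = 0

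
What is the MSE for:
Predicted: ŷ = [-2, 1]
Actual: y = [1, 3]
MSE = 6.5

MSE = (1/2)((-2-1)² + (1-3)²) = (1/2)(9 + 4) = 6.5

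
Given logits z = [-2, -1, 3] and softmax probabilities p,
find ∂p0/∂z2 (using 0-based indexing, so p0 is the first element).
∂p0/∂z2 = -0.006413

p = softmax(z) = [0.006573, 0.01787, 0.9756]
p0 = 0.006573, p2 = 0.9756

∂p0/∂z2 = -p0 × p2 = -0.006573 × 0.9756 = -0.006413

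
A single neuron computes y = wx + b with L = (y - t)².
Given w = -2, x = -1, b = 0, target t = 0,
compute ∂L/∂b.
∂L/∂b = 4

y = wx + b = (-2)(-1) + 0 = 2
∂L/∂y = 2(y - t) = 2(2 - 0) = 4
∂y/∂b = 1
∂L/∂b = ∂L/∂y · ∂y/∂b = 4 × 1 = 4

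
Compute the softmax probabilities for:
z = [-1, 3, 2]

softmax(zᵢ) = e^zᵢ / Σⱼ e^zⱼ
p = [0.0132, 0.7214, 0.2654]

exp(z) = [0.3679, 20.09, 7.389]
Sum = 27.84
p = [0.0132, 0.7214, 0.2654]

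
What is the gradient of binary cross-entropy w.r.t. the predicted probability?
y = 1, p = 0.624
∂L/∂p = -1.603

∂L/∂p = -y/p + (1-y)/(1-p) = -1/0.624 + 0 = -1.603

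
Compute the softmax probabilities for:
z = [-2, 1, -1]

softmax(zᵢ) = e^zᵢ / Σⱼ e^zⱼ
p = [0.042, 0.8438, 0.1142]

exp(z) = [0.1353, 2.718, 0.3679]
Sum = 3.221
p = [0.042, 0.8438, 0.1142]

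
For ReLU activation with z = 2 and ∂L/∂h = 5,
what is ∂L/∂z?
∂L/∂z = 5

h = ReLU(2) = 2
Since z > 0: ∂h/∂z = 1
∂L/∂z = ∂L/∂h · ∂h/∂z = 5 × 1 = 5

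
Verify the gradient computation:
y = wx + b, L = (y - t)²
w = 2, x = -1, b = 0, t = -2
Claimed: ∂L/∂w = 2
Incorrect

y = (2)(-1) + 0 = -2
∂L/∂y = 2(y - t) = 2(-2 - -2) = 0
∂y/∂w = x = -1
∂L/∂w = 0 × -1 = 0

Claimed value: 2
Incorrect: The correct gradient is 0.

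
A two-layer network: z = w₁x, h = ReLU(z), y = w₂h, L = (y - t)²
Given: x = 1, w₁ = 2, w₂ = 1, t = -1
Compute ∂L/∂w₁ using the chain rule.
∂L/∂w₁ = 6

Forward pass:
z = w₁x = 2×1 = 2
h = ReLU(2) = 2
y = w₂h = 1×2 = 2

Backward pass:
∂L/∂y = 2(y - t) = 2(2 - -1) = 6
∂y/∂h = w₂ = 1
∂h/∂z = 1 (ReLU derivative)
∂z/∂w₁ = x = 1

∂L/∂w₁ = 6 × 1 × 1 × 1 = 6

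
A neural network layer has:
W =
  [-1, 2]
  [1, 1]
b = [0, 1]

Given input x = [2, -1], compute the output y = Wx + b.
y = [-4, 2]

Wx = [-1×2 + 2×-1, 1×2 + 1×-1]
   = [-4, 1]
y = Wx + b = [-4 + 0, 1 + 1] = [-4, 2]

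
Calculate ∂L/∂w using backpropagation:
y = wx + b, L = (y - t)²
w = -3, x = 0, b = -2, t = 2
∂L/∂w = 0

y = wx + b = (-3)(0) + -2 = -2
∂L/∂y = 2(y - t) = 2(-2 - 2) = -8
∂y/∂w = x = 0
∂L/∂w = ∂L/∂y · ∂y/∂w = -8 × 0 = 0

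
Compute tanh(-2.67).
-0.9905

tanh(-2.67) = (e^(-2.67) - e^(2.67))/(e^(-2.67) + e^(2.67)) = -0.9905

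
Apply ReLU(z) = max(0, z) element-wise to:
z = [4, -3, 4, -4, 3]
h = [4, 0, 4, 0, 3]

ReLU applied element-wise: max(0,4)=4, max(0,-3)=0, max(0,4)=4, max(0,-4)=0, max(0,3)=3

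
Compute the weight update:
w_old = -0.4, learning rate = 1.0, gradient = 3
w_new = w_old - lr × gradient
w_new = -3.4

w_new = w - η·∂L/∂w = -0.4 - 1.0×(3) = -0.4 - (3) = -3.4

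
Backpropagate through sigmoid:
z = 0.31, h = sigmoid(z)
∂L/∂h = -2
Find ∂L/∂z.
∂L/∂z = -0.4882

σ(0.31) = 0.5769
σ'(0.31) = σ(0.31)(1 - σ(0.31)) = 0.5769 × 0.4231 = 0.2441
∂L/∂z = ∂L/∂h · σ'(z) = -2 × 0.2441 = -0.4882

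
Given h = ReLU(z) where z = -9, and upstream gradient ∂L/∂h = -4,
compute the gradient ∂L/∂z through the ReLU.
∂L/∂z = 0

h = ReLU(-9) = 0
Since z < 0: ∂h/∂z = 0
∂L/∂z = ∂L/∂h · ∂h/∂z = -4 × 0 = 0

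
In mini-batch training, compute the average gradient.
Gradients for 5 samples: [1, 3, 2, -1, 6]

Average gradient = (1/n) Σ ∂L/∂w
Average gradient = 2.2

Average = (1/5)(1 + 3 + 2 + -1 + 6) = 11/5 = 2.2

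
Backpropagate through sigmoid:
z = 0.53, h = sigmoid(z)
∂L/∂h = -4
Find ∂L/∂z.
∂L/∂z = -0.9329

σ(0.53) = 0.6295
σ'(0.53) = σ(0.53)(1 - σ(0.53)) = 0.6295 × 0.3705 = 0.2332
∂L/∂z = ∂L/∂h · σ'(z) = -4 × 0.2332 = -0.9329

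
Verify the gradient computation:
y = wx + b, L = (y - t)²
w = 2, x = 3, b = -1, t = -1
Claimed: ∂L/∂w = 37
Incorrect

y = (2)(3) + -1 = 5
∂L/∂y = 2(y - t) = 2(5 - -1) = 12
∂y/∂w = x = 3
∂L/∂w = 12 × 3 = 36

Claimed value: 37
Incorrect: The correct gradient is 36.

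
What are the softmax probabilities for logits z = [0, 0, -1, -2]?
p = [0.3995, 0.3995, 0.147, 0.0541]

exp(z) = [1, 1, 0.3679, 0.1353]
Sum = 2.503
p = [0.3995, 0.3995, 0.147, 0.0541]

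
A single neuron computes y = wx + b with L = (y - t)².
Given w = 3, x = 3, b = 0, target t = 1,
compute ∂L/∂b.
∂L/∂b = 16

y = wx + b = (3)(3) + 0 = 9
∂L/∂y = 2(y - t) = 2(9 - 1) = 16
∂y/∂b = 1
∂L/∂b = ∂L/∂y · ∂y/∂b = 16 × 1 = 16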